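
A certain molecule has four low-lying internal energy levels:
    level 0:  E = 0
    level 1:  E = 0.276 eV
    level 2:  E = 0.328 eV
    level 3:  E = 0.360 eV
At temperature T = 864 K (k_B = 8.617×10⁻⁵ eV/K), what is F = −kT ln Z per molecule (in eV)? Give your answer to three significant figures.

-0.00326 eV

k_BT = 8.617×10⁻⁵ × 864 K = 0.074451 eV.
Eᵢ/kT = 0, 3.7071, 4.4056, 4.8354.
Z = Σ e^(−Eᵢ/kT) = e^(−0) + e^(−3.7071) + e^(−4.4056) + e^(−4.8354) = 1.0000 + 0.024549 + 0.012209 + 0.0079435 = 1.0447.
F = −kT ln Z = −0.074451 × ln(1.0447) = −0.074451 × 0.043730 = -0.00326 eV.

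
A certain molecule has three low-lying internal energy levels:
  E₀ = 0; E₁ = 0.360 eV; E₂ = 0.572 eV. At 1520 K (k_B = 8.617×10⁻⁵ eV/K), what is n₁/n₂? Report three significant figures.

5.05

k_BT = 8.617×10⁻⁵ × 1520 K = 0.13098 eV.
n₁/n₂ = exp[−(E₁−E₂)/kT] = exp(−(-0.212 eV)/(0.13098 eV)) = exp(1.6186) = 5.05.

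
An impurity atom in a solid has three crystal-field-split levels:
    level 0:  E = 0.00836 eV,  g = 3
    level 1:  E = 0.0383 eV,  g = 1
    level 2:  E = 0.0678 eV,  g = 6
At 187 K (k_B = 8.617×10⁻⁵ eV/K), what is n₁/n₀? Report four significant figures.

0.05199

k_BT = 8.617×10⁻⁵ × 187 K = 0.0161138 eV.
n₁/n₀ = (g₁/g₀) exp[−(E₁−E₀)/kT] = (1/3) × exp(−(0.02994 eV)/(0.0161138 eV)) = (1/3) × exp(-1.85803) = 0.05199.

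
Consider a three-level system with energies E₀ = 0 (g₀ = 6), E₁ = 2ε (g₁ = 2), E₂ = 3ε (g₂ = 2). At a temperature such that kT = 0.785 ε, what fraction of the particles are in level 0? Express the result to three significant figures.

Eᵢ/kT = 0, 2.5478, 3.8217.
Z = Σ gᵢe^(−Eᵢ/kT) = 6·e^(−0) + 2·e^(−2.5478) + 2·e^(−3.8217) = 6.0000 + 0.15651 + 0.043781 = 6.2003.
P₀ = g₀ e^(−E₀/kT) / Z = 6.0000/6.2003 = 0.968.

0.968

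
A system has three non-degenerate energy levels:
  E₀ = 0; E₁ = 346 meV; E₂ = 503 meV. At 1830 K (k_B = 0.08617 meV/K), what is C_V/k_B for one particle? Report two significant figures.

k_BT = 0.08617 × 1830 K = 157.7 meV.
Eᵢ/kT = 0, 2.194, 3.190.
Z = Σ e^(−Eᵢ/kT) = e^(−0) + e^(−2.194) + e^(−3.190) = 1.000 + 0.1115 + 0.04117 = 1.153.
⟨E⟩ = 51.42 meV, ⟨E²⟩ = 20610 meV².
C_V/k_B = (⟨E²⟩ − ⟨E⟩²)/(kT)² = (20610 − 2644)/24870 = 0.72.

0.72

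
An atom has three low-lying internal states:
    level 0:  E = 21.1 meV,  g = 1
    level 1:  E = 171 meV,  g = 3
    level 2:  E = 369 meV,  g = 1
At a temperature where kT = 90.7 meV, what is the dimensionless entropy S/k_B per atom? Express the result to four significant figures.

1.114

Eᵢ/kT = 0.232635, 1.88534, 4.06836.
Z = Σ gᵢe^(−Eᵢ/kT) = 1·e^(−0.232635) + 3·e^(−1.88534) + 1·e^(−4.06836) = 0.792443 + 0.455332 + 0.0171054 = 1.26488.
⟨E⟩ = Σ EᵢPᵢ = 79.7658 meV.
S/k_B = ln Z + ⟨E⟩/kT = ln(1.26488) + 79.7658/90.7 = 0.234977 + 0.879447 = 1.114.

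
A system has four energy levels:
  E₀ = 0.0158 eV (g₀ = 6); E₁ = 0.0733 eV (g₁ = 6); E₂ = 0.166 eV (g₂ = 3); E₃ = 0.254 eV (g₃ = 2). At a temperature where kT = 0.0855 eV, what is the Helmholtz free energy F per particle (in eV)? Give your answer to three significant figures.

-0.178 eV

Eᵢ/kT = 0.18480, 0.85731, 1.9415, 2.9708.
Z = Σ gᵢe^(−Eᵢ/kT) = 6·e^(−0.18480) + 6·e^(−0.85731) + 3·e^(−1.9415) + 2·e^(−2.9708) = 4.9876 + 2.5458 + 0.43047 + 0.10252 = 8.0664.
F = −kT ln Z = −0.0855 × ln(8.0664) = −0.0855 × 2.0877 = -0.178 eV.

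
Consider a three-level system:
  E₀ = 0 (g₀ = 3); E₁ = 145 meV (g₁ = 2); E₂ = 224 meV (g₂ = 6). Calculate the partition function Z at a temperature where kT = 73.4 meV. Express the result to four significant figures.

Z = 3.561

Eᵢ/kT = 0, 1.97548, 3.05177.
Z = Σ gᵢe^(−Eᵢ/kT) = 3·e^(−0) + 2·e^(−1.97548) + 6·e^(−3.05177) = 3.00000 + 0.277389 + 0.283651 = 3.56104.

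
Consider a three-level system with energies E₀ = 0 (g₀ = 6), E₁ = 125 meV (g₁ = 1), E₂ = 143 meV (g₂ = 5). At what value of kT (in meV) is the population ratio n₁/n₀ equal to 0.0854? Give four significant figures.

186.9 meV

n₁/n₀ = (g₁/g₀) exp[−(E₁−E₀)/kT] = 0.0854.
⇒ (E₁−E₀)/kT = ln((1/6)/0.0854) = ln(1.95160) = 0.668650.
kT = 125 meV / 0.668650 = 186.9 meV.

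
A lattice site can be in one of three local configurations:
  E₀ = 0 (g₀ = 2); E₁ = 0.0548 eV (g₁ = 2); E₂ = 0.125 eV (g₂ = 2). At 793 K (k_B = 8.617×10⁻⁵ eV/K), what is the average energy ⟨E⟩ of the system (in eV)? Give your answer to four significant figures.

0.02775 eV

k_BT = 8.617×10⁻⁵ × 793 K = 0.0683328 eV.
Eᵢ/kT = 0, 0.801957, 1.82928.
Z = Σ gᵢe^(−Eᵢ/kT) = 2·e^(−0) + 2·e^(−0.801957) + 2·e^(−1.82928) = 2.00000 + 0.896901 + 0.321058 = 3.21796.
⟨E⟩ = Σ Eᵢ gᵢe^(−Eᵢ/kT) / Z = (0·2.00000 + 0.0548·0.896901 + 0.125·0.321058) / 3.21796 = 0.02775 eV.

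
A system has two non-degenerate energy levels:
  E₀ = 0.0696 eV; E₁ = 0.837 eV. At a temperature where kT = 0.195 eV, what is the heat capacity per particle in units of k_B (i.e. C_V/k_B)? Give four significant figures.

Eᵢ/kT = 0.356923, 4.29231.
Z = Σ e^(−Eᵢ/kT) = e^(−0.356923) + e^(−4.29231) = 0.699826 + 0.0136733 = 0.713499.
⟨E⟩ = 0.0843063 eV, ⟨E²⟩ = 0.0181768 eV².
C_V/k_B = (⟨E²⟩ − ⟨E⟩²)/(kT)² = (0.0181768 − 0.00710755)/0.0380250 = 0.2911.

0.2911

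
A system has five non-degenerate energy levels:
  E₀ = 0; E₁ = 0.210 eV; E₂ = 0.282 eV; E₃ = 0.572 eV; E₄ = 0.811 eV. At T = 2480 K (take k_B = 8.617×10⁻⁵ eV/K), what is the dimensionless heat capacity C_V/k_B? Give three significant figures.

0.622

k_BT = 8.617×10⁻⁵ × 2480 K = 0.21370 eV.
Eᵢ/kT = 0, 0.98269, 1.3196, 2.6766, 3.7950.
Z = Σ e^(−Eᵢ/kT) = e^(−0) + e^(−0.98269) + e^(−1.3196) + e^(−2.6766) + e^(−3.7950) = 1.0000 + 0.37430 + 0.26724 + 0.068797 + 0.022483 = 1.7328.
⟨E⟩ = 0.12209 eV, ⟨E²⟩ = 0.043315 eV².
C_V/k_B = (⟨E²⟩ − ⟨E⟩²)/(kT)² = (0.043315 − 0.014906)/0.045668 = 0.622.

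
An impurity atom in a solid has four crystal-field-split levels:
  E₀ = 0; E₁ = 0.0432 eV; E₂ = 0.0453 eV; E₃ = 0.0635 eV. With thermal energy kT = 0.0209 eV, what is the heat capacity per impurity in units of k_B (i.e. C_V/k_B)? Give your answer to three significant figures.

0.921

Eᵢ/kT = 0, 2.0670, 2.1675, 3.0383.
Z = Σ e^(−Eᵢ/kT) = e^(−0) + e^(−2.0670) + e^(−2.1675) + e^(−3.0383) = 1.0000 + 0.12656 + 0.11446 + 0.047916 = 1.2889.
⟨E⟩ = 0.010625 eV, ⟨E²⟩ = 0.00051539 eV².
C_V/k_B = (⟨E²⟩ − ⟨E⟩²)/(kT)² = (0.00051539 − 0.00011289)/0.00043681 = 0.921.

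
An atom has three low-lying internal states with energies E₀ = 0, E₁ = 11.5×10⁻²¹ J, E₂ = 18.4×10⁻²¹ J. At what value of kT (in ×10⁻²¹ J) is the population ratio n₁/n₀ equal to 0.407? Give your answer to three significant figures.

n₁/n₀ = exp[−(E₁−E₀)/kT] = 0.407.
⇒ (E₁−E₀)/kT = ln(1/0.407) = ln(2.4570) = 0.89894.
kT = 11.5 ×10⁻²¹ J / 0.89894 = 12.8 ×10⁻²¹ J.

12.8 ×10⁻²¹ J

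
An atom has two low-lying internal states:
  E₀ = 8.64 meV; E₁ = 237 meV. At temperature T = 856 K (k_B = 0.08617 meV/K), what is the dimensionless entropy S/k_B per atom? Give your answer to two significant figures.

k_BT = 0.08617 × 856 K = 73.76 meV.
Eᵢ/kT = 0.1171, 3.213.
Z = Σ e^(−Eᵢ/kT) = e^(−0.1171) + e^(−3.213) = 0.8895 + 0.04024 = 0.9297.
⟨E⟩ = Σ EᵢPᵢ = 18.52 meV.
S/k_B = ln Z + ⟨E⟩/kT = ln(0.9297) + 18.52/73.76 = -0.07289 + 0.2511 = 0.18.

0.18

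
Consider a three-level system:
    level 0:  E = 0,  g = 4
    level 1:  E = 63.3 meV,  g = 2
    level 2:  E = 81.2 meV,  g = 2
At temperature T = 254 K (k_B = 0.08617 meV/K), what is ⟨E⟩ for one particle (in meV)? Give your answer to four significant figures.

2.643 meV

k_BT = 0.08617 × 254 K = 21.8872 meV.
Eᵢ/kT = 0, 2.89210, 3.70993.
Z = Σ gᵢe^(−Eᵢ/kT) = 4·e^(−0) + 2·e^(−2.89210) + 2·e^(−3.70993) = 4.00000 + 0.110919 + 0.0489585 = 4.15988.
⟨E⟩ = Σ Eᵢ gᵢe^(−Eᵢ/kT) / Z = (0·4.00000 + 63.3·0.110919 + 81.2·0.0489585) / 4.15988 = 2.643 meV.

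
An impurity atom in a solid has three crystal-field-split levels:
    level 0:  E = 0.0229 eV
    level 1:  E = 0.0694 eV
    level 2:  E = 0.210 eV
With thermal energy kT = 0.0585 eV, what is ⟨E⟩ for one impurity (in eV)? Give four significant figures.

Eᵢ/kT = 0.391453, 1.18632, 3.58974.
Z = Σ e^(−Eᵢ/kT) = e^(−0.391453) + e^(−1.18632) + e^(−3.58974) = 0.676074 + 0.305343 + 0.0276055 = 1.00902.
⟨E⟩ = Σ Eᵢ e^(−Eᵢ/kT) / Z = (0.0229·0.676074 + 0.0694·0.305343 + 0.210·0.0276055) / 1.00902 = 0.04209 eV.

0.04209 eV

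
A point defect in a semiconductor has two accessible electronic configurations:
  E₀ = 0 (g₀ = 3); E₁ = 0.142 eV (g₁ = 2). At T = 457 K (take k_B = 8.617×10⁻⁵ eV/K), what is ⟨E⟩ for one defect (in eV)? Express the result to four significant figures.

0.002526 eV

k_BT = 8.617×10⁻⁵ × 457 K = 0.0393797 eV.
Eᵢ/kT = 0, 3.60592.
Z = Σ gᵢe^(−Eᵢ/kT) = 3·e^(−0) + 2·e^(−3.60592) = 3.00000 + 0.0543249 = 3.05432.
⟨E⟩ = Σ Eᵢ gᵢe^(−Eᵢ/kT) / Z = (0·3.00000 + 0.142·0.0543249) / 3.05432 = 0.002526 eV.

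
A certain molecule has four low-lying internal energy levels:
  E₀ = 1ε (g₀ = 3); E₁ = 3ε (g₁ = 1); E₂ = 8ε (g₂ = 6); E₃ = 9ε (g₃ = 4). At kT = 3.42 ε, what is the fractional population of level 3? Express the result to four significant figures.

Eᵢ/kT = 0.292398, 0.877193, 2.33918, 2.63158.
Z = Σ gᵢe^(−Eᵢ/kT) = 3·e^(−0.292398) + 1·e^(−0.877193) + 6·e^(−2.33918) + 4·e^(−2.63158) = 2.23941 + 0.415949 + 0.578440 + 0.287859 = 3.52166.
P₃ = g₃ e^(−E₃/kT) / Z = 0.287859/3.52166 = 0.08174.

0.08174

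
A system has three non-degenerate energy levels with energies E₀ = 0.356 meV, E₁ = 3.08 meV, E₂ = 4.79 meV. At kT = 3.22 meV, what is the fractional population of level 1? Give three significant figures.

Eᵢ/kT = 0.11056, 0.95652, 1.4876.
Z = Σ e^(−Eᵢ/kT) = e^(−0.11056) + e^(−0.95652) + e^(−1.4876) = 0.89533 + 0.38423 + 0.22591 = 1.5055.
P₁ = e^(−E₁/kT) / Z = 0.38423/1.5055 = 0.255.

0.255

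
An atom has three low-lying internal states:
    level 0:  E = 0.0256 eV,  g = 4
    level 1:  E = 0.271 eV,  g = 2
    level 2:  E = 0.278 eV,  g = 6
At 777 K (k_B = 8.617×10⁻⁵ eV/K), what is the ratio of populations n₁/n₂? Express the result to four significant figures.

k_BT = 8.617×10⁻⁵ × 777 K = 0.0669541 eV.
n₁/n₂ = (g₁/g₂) exp[−(E₁−E₂)/kT] = (2/6) × exp(−(-0.007 eV)/(0.0669541 eV)) = (2/6) × exp(0.104549) = 0.3701.

0.3701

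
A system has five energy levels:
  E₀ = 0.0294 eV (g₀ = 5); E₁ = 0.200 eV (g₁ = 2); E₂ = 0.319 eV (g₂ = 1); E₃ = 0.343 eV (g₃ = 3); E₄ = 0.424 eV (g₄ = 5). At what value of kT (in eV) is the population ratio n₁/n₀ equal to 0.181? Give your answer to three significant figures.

0.215 eV

n₁/n₀ = (g₁/g₀) exp[−(E₁−E₀)/kT] = 0.181.
⇒ (E₁−E₀)/kT = ln((2/5)/0.181) = ln(2.2099) = 0.79295.
kT = 0.1706 eV / 0.79295 = 0.215 eV.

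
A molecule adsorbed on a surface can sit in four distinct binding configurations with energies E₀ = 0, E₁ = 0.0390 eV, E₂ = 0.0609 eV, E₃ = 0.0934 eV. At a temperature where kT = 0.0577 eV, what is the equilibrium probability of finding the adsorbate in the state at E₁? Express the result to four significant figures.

0.2476

Eᵢ/kT = 0, 0.675910, 1.05546, 1.61872.
Z = Σ e^(−Eᵢ/kT) = e^(−0) + e^(−0.675910) + e^(−1.05546) + e^(−1.61872) = 1.00000 + 0.508693 + 0.348032 + 0.198152 = 2.05488.
P₁ = e^(−E₁/kT) / Z = 0.508693/2.05488 = 0.2476.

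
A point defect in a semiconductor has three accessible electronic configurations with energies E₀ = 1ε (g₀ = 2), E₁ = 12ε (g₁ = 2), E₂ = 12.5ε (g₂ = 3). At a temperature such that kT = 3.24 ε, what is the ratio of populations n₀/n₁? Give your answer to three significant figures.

n₀/n₁ = (g₀/g₁) exp[−(E₀−E₁)/kT] = (2/2) × exp(−(-11ε)/(3.24ε)) = (2/2) × exp(3.3951) = 29.8.

29.8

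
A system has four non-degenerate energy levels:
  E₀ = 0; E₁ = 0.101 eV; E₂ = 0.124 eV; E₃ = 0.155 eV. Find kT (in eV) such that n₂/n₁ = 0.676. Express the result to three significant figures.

0.0587 eV

n₂/n₁ = exp[−(E₂−E₁)/kT] = 0.676.
⇒ (E₂−E₁)/kT = ln(1/0.676) = ln(1.4793) = 0.39157.
kT = 0.023 eV / 0.39157 = 0.0587 eV.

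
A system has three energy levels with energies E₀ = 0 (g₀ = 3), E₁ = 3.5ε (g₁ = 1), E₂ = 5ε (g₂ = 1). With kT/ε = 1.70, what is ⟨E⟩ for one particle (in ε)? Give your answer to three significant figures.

Eᵢ/kT = 0, 2.0588, 2.9412.
Z = Σ gᵢe^(−Eᵢ/kT) = 3·e^(−0) + 1·e^(−2.0588) + 1·e^(−2.9412) = 3.0000 + 0.12761 + 0.052802 = 3.1804.
⟨E⟩ = Σ Eᵢ gᵢe^(−Eᵢ/kT) / Z = (0·3.0000 + 3.5·0.12761 + 5·0.052802) / 3.1804 = 0.223 ε.

0.223 ε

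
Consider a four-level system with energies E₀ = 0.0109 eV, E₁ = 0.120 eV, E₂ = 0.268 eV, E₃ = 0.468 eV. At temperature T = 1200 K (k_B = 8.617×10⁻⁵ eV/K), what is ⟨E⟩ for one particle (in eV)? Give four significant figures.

0.05585 eV

k_BT = 8.617×10⁻⁵ × 1200 K = 0.103404 eV.
Eᵢ/kT = 0.105412, 1.16050, 2.59178, 4.52594.
Z = Σ e^(−Eᵢ/kT) = e^(−0.105412) + e^(−1.16050) + e^(−2.59178) + e^(−4.52594) = 0.899954 + 0.313329 + 0.0748866 + 0.0108245 = 1.29899.
⟨E⟩ = Σ Eᵢ e^(−Eᵢ/kT) / Z = (0.0109·0.899954 + 0.120·0.313329 + 0.268·0.0748866 + 0.468·0.0108245) / 1.29899 = 0.05585 eV.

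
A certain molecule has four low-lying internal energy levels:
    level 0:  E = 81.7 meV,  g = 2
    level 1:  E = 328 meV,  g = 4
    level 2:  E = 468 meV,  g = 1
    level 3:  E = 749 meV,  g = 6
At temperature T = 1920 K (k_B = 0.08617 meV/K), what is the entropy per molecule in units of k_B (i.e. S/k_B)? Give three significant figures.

k_BT = 0.08617 × 1920 K = 165.45 meV.
Eᵢ/kT = 0.49380, 1.9825, 2.8286, 4.5270.
Z = Σ gᵢe^(−Eᵢ/kT) = 2·e^(−0.49380) + 4·e^(−1.9825) + 1·e^(−2.8286) + 6·e^(−4.5270) = 1.2206 + 0.55090 + 0.059096 + 0.064878 = 1.8955.
⟨E⟩ = Σ EᵢPᵢ = 188.17 meV.
S/k_B = ln Z + ⟨E⟩/kT = ln(1.8955) + 188.17/165.45 = 0.63948 + 1.1373 = 1.78.

1.78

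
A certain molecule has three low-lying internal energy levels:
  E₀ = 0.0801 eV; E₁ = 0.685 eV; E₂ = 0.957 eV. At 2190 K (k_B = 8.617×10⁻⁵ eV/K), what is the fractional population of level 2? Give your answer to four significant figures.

k_BT = 8.617×10⁻⁵ × 2190 K = 0.188712 eV.
Eᵢ/kT = 0.424456, 3.62987, 5.07122.
Z = Σ e^(−Eᵢ/kT) = e^(−0.424456) + e^(−3.62987) + e^(−5.07122) = 0.654126 + 0.0265196 + 0.00627476 = 0.686920.
P₂ = e^(−E₂/kT) / Z = 0.00627476/0.686920 = 0.009135.

0.009135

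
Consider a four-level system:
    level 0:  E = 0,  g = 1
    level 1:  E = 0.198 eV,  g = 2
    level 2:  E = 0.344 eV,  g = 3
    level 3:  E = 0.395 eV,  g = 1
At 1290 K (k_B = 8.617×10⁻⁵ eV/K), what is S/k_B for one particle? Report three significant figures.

k_BT = 8.617×10⁻⁵ × 1290 K = 0.11116 eV.
Eᵢ/kT = 0, 1.7812, 3.0946, 3.5534.
Z = Σ gᵢe^(−Eᵢ/kT) = 1·e^(−0) + 2·e^(−1.7812) + 3·e^(−3.0946) + 1·e^(−3.5534) = 1.0000 + 0.33687 + 0.13588 + 0.028627 = 1.5014.
⟨E⟩ = Σ EᵢPᵢ = 0.083090 eV.
S/k_B = ln Z + ⟨E⟩/kT = ln(1.5014) + 0.083090/0.11116 = 0.40640 + 0.74748 = 1.15.

1.15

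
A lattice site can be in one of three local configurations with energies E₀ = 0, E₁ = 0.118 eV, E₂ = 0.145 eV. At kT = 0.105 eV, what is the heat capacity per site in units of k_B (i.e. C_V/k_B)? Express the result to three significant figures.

Eᵢ/kT = 0, 1.1238, 1.3810.
Z = Σ e^(−Eᵢ/kT) = e^(−0) + e^(−1.1238) + e^(−1.3810) = 1.0000 + 0.32504 + 0.25133 = 1.5764.
⟨E⟩ = 0.047448 eV, ⟨E²⟩ = 0.0062231 eV².
C_V/k_B = (⟨E²⟩ − ⟨E⟩²)/(kT)² = (0.0062231 − 0.0022513)/0.011025 = 0.360.

0.360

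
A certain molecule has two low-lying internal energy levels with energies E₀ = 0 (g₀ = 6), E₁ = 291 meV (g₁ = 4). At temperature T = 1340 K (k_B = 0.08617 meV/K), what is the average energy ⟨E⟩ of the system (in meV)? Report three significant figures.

14.8 meV

k_BT = 0.08617 × 1340 K = 115.47 meV.
Eᵢ/kT = 0, 2.5201.
Z = Σ gᵢe^(−Eᵢ/kT) = 6·e^(−0) + 4·e^(−2.5201) = 6.0000 + 0.32181 = 6.3218.
⟨E⟩ = Σ Eᵢ gᵢe^(−Eᵢ/kT) / Z = (0·6.0000 + 291·0.32181) / 6.3218 = 14.8 meV.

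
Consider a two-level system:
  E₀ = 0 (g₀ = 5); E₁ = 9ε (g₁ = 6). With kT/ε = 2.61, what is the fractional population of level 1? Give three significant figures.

0.0368

Eᵢ/kT = 0, 3.4483.
Z = Σ gᵢe^(−Eᵢ/kT) = 5·e^(−0) + 6·e^(−3.4483) = 5.0000 + 0.19080 = 5.1908.
P₁ = g₁ e^(−E₁/kT) / Z = 0.19080/5.1908 = 0.0368.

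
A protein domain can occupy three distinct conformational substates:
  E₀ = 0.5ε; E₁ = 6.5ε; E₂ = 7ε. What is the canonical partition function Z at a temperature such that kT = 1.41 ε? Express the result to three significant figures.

Z = 0.718

Eᵢ/kT = 0.35461, 4.6099, 4.9645.
Z = Σ e^(−Eᵢ/kT) = e^(−0.35461) + e^(−4.6099) + e^(−4.9645) = 0.70145 + 0.0099528 + 0.0069814 = 0.71838.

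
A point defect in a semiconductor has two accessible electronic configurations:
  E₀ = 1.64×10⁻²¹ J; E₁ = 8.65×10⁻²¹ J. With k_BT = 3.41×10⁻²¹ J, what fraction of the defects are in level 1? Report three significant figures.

Eᵢ/kT = 0.48094, 2.5367.
Z = Σ e^(−Eᵢ/kT) = e^(−0.48094) + e^(−2.5367) = 0.61820 + 0.079127 = 0.69733.
P₁ = e^(−E₁/kT) / Z = 0.079127/0.69733 = 0.113.

0.113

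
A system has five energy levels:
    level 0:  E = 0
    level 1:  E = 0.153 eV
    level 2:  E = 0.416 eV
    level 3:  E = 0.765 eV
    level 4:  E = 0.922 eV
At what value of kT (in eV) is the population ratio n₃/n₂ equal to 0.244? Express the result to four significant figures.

0.2474 eV

n₃/n₂ = exp[−(E₃−E₂)/kT] = 0.244.
⇒ (E₃−E₂)/kT = ln(1/0.244) = ln(4.09836) = 1.41059.
kT = 0.349 eV / 1.41059 = 0.2474 eV.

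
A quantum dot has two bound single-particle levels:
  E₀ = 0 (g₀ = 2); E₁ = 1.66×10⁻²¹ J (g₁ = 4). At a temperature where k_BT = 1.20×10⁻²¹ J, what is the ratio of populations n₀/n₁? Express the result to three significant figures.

1.99

n₀/n₁ = (g₀/g₁) exp[−(E₀−E₁)/kT] = (2/4) × exp(−(-1.66 ×10⁻²¹ J)/(1.20 ×10⁻²¹ J)) = (2/4) × exp(1.3833) = 1.99.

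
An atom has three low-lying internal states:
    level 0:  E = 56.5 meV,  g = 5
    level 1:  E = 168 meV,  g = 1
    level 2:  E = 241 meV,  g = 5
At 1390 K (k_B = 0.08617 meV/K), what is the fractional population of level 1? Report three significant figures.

0.0610

k_BT = 0.08617 × 1390 K = 119.78 meV.
Eᵢ/kT = 0.47170, 1.4026, 2.0120.
Z = Σ gᵢe^(−Eᵢ/kT) = 5·e^(−0.47170) + 1·e^(−1.4026) + 5·e^(−2.0120) = 3.1197 + 0.24596 + 0.66860 = 4.0343.
P₁ = g₁ e^(−E₁/kT) / Z = 0.24596/4.0343 = 0.0610.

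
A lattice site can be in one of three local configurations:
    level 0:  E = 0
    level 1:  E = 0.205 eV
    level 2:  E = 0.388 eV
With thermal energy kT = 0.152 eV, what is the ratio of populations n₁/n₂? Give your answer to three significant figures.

n₁/n₂ = exp[−(E₁−E₂)/kT] = exp(−(-0.183 eV)/(0.152 eV)) = exp(1.2039) = 3.33.

3.33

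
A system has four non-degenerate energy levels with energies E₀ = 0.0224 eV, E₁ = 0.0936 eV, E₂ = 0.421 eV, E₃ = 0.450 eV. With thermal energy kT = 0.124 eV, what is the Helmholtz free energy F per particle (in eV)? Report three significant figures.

-0.0386 eV

Eᵢ/kT = 0.18065, 0.75484, 3.3952, 3.6290.
Z = Σ e^(−Eᵢ/kT) = e^(−0.18065) + e^(−0.75484) + e^(−3.3952) + e^(−3.6290) = 0.83473 + 0.47009 + 0.033534 + 0.026543 = 1.3649.
F = −kT ln Z = −0.124 × ln(1.3649) = −0.124 × 0.31108 = -0.0386 eV.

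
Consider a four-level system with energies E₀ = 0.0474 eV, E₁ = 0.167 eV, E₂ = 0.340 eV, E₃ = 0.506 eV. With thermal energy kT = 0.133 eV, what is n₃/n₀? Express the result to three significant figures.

0.0318

n₃/n₀ = exp[−(E₃−E₀)/kT] = exp(−(0.4586 eV)/(0.133 eV)) = exp(-3.4481) = 0.0318.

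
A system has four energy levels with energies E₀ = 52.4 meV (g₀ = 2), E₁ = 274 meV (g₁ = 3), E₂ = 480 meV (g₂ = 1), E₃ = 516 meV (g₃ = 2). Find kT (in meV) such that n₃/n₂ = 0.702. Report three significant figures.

34.4 meV

n₃/n₂ = (g₃/g₂) exp[−(E₃−E₂)/kT] = 0.702.
⇒ (E₃−E₂)/kT = ln((2/1)/0.702) = ln(2.8490) = 1.0470.
kT = 36 meV / 1.0470 = 34.4 meV.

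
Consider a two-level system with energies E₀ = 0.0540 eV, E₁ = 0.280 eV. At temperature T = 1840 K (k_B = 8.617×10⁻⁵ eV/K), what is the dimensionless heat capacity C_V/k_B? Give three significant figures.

k_BT = 8.617×10⁻⁵ × 1840 K = 0.15855 eV.
Eᵢ/kT = 0.34059, 1.7660.
Z = Σ e^(−Eᵢ/kT) = e^(−0.34059) + e^(−1.7660) = 0.71135 + 0.17102 = 0.88237.
⟨E⟩ = 0.097803 eV, ⟨E²⟩ = 0.017546 eV².
C_V/k_B = (⟨E²⟩ − ⟨E⟩²)/(kT)² = (0.017546 − 0.0095654)/0.025138 = 0.317.

0.317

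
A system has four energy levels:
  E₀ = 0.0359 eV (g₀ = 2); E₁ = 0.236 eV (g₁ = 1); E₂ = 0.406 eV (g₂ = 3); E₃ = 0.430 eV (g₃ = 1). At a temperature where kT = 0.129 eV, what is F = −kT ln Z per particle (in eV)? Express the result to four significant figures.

-0.07861 eV

Eᵢ/kT = 0.278295, 1.82946, 3.14729, 3.33333.
Z = Σ gᵢe^(−Eᵢ/kT) = 2·e^(−0.278295) + 1·e^(−1.82946) + 3·e^(−3.14729) + 1·e^(−3.33333) = 1.51415 + 0.160500 + 0.128905 + 0.0356741 = 1.83923.
F = −kT ln Z = −0.129 × ln(1.83923) = −0.129 × 0.609347 = -0.07861 eV.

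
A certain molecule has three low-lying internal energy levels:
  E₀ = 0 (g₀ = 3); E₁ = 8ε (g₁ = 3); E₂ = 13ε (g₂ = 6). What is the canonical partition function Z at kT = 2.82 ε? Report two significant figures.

Eᵢ/kT = 0, 2.837, 4.610.
Z = Σ gᵢe^(−Eᵢ/kT) = 3·e^(−0) + 3·e^(−2.837) + 6·e^(−4.610) = 3.000 + 0.1758 + 0.05971 = 3.236.

Z = 3.2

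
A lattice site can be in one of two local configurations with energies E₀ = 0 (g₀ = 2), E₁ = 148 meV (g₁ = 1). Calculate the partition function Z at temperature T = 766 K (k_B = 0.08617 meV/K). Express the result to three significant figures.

k_BT = 0.08617 × 766 K = 66.006 meV.
Eᵢ/kT = 0, 2.2422.
Z = Σ gᵢe^(−Eᵢ/kT) = 2·e^(−0) + 1·e^(−2.2422) = 2.0000 + 0.10622 = 2.1062.

Z = 2.11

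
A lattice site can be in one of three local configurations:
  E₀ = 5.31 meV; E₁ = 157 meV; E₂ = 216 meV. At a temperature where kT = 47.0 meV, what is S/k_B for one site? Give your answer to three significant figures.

0.220

Eᵢ/kT = 0.11298, 3.3404, 4.5957.
Z = Σ e^(−Eᵢ/kT) = e^(−0.11298) + e^(−3.3404) + e^(−4.5957) = 0.89317 + 0.035423 + 0.010095 = 0.93869.
⟨E⟩ = Σ EᵢPᵢ = 13.300 meV.
S/k_B = ln Z + ⟨E⟩/kT = ln(0.93869) + 13.300/47.0 = -0.063270 + 0.28298 = 0.220.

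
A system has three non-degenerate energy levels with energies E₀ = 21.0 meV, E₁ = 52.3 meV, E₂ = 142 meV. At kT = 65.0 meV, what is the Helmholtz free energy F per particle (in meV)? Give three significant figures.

-16.2 meV

Eᵢ/kT = 0.32308, 0.80462, 2.1846.
Z = Σ e^(−Eᵢ/kT) = e^(−0.32308) + e^(−0.80462) + e^(−2.1846) = 0.72392 + 0.44726 + 0.11252 = 1.2837.
F = −kT ln Z = −65.0 × ln(1.2837) = −65.0 × 0.24975 = -16.2 meV.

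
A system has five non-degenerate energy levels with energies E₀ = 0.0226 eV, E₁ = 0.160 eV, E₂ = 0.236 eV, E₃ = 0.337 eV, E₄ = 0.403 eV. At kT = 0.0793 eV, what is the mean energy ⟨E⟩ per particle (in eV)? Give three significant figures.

Eᵢ/kT = 0.28499, 2.0177, 2.9760, 4.2497, 5.0820.
Z = Σ e^(−Eᵢ/kT) = e^(−0.28499) + e^(−2.0177) + e^(−2.9760) + e^(−4.2497) + e^(−5.0820) = 0.75202 + 0.13296 + 0.050996 + 0.014269 + 0.0062075 = 0.95645.
⟨E⟩ = Σ Eᵢ e^(−Eᵢ/kT) / Z = (0.0226·0.75202 + 0.160·0.13296 + 0.236·0.050996 + 0.337·0.014269 + 0.403·0.0062075) / 0.95645 = 0.0602 eV.

0.0602 eV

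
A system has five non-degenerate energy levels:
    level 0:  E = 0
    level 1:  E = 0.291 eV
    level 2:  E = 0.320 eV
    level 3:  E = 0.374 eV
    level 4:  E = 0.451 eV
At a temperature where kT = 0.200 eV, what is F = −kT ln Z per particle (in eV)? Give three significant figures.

Eᵢ/kT = 0, 1.4550, 1.6000, 1.8700, 2.2550.
Z = Σ e^(−Eᵢ/kT) = e^(−0) + e^(−1.4550) + e^(−1.6000) + e^(−1.8700) + e^(−2.2550) = 1.0000 + 0.23340 + 0.20190 + 0.15412 + 0.10487 = 1.6943.
F = −kT ln Z = −0.200 × ln(1.6943) = −0.200 × 0.52727 = -0.105 eV.

-0.105 eV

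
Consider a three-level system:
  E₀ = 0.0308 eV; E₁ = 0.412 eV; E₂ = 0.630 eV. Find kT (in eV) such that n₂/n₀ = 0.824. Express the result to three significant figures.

n₂/n₀ = exp[−(E₂−E₀)/kT] = 0.824.
⇒ (E₂−E₀)/kT = ln(1/0.824) = ln(1.2136) = 0.19359.
kT = 0.5992 eV / 0.19359 = 3.10 eV.

3.10 eV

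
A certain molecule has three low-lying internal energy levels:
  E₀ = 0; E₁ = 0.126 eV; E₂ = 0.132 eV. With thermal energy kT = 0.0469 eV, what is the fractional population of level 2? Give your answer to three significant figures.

Eᵢ/kT = 0, 2.6866, 2.8145.
Z = Σ e^(−Eᵢ/kT) = e^(−0) + e^(−2.6866) + e^(−2.8145) = 1.0000 + 0.068112 + 0.059935 = 1.1280.
P₂ = e^(−E₂/kT) / Z = 0.059935/1.1280 = 0.0531.

0.0531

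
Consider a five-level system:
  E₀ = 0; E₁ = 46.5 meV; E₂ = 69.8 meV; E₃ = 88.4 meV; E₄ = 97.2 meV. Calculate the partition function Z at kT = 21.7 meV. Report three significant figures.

Z = 1.19

Eᵢ/kT = 0, 2.1429, 3.2166, 4.0737, 4.4793.
Z = Σ e^(−Eᵢ/kT) = e^(−0) + e^(−2.1429) + e^(−3.2166) + e^(−4.0737) + e^(−4.4793) = 1.0000 + 0.11731 + 0.040091 + 0.017014 + 0.011341 = 1.1858.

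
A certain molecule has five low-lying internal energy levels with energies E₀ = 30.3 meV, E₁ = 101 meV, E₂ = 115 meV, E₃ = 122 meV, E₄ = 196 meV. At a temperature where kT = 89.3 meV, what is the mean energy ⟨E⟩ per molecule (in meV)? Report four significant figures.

Eᵢ/kT = 0.339306, 1.13102, 1.28779, 1.36618, 2.19485.
Z = Σ e^(−Eᵢ/kT) = e^(−0.339306) + e^(−1.13102) + e^(−1.28779) + e^(−1.36618) + e^(−2.19485) = 0.712264 + 0.322704 + 0.275880 + 0.255080 + 0.111375 = 1.67730.
⟨E⟩ = Σ Eᵢ e^(−Eᵢ/kT) / Z = (30.3·0.712264 + 101·0.322704 + 115·0.275880 + 122·0.255080 + 196·0.111375) / 1.67730 = 82.78 meV.

82.78 meV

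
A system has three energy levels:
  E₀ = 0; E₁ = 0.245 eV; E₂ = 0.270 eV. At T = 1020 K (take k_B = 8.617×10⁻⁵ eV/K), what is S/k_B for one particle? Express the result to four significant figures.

k_BT = 8.617×10⁻⁵ × 1020 K = 0.0878934 eV.
Eᵢ/kT = 0, 2.78747, 3.07190.
Z = Σ e^(−Eᵢ/kT) = e^(−0) + e^(−2.78747) + e^(−3.07190) = 1.00000 + 0.0615768 + 0.0463330 = 1.10791.
⟨E⟩ = Σ EᵢPᵢ = 0.0249084 eV.
S/k_B = ln Z + ⟨E⟩/kT = ln(1.10791) + 0.0249084/0.0878934 = 0.102475 + 0.283393 = 0.3859.

0.3859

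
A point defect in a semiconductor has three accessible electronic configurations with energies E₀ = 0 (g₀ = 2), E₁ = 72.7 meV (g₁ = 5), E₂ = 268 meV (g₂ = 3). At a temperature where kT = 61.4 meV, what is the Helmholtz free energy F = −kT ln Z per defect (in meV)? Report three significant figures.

-78.1 meV

Eᵢ/kT = 0, 1.1840, 4.3648.
Z = Σ gᵢe^(−Eᵢ/kT) = 2·e^(−0) + 5·e^(−1.1840) + 3·e^(−4.3648) = 2.0000 + 1.5303 + 0.038152 = 3.5685.
F = −kT ln Z = −61.4 × ln(3.5685) = −61.4 × 1.2721 = -78.1 meV.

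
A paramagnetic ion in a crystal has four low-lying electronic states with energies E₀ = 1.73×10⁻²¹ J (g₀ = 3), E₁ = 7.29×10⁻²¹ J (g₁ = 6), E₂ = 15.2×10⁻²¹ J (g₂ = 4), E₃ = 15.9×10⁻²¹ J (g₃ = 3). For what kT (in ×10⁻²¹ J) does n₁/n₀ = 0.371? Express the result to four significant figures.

n₁/n₀ = (g₁/g₀) exp[−(E₁−E₀)/kT] = 0.371.
⇒ (E₁−E₀)/kT = ln((6/3)/0.371) = ln(5.39084) = 1.68470.
kT = 5.56 ×10⁻²¹ J / 1.68470 = 3.300 ×10⁻²¹ J.

3.300 ×10⁻²¹ J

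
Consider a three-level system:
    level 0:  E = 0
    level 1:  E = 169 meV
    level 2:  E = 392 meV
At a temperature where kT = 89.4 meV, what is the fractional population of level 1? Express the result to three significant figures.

Eᵢ/kT = 0, 1.8904, 4.3848.
Z = Σ e^(−Eᵢ/kT) = e^(−0) + e^(−1.8904) + e^(−4.3848) = 1.0000 + 0.15101 + 0.012465 = 1.1635.
P₁ = e^(−E₁/kT) / Z = 0.15101/1.1635 = 0.130.

0.130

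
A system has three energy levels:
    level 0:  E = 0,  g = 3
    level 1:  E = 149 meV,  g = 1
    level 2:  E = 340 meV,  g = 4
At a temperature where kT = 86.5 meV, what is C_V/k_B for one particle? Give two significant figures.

0.50

Eᵢ/kT = 0, 1.723, 3.931.
Z = Σ gᵢe^(−Eᵢ/kT) = 3·e^(−0) + 1·e^(−1.723) + 4·e^(−3.931) = 3.000 + 0.1785 + 0.07850 = 3.257.
⟨E⟩ = 16.36 meV, ⟨E²⟩ = 4003 meV².
C_V/k_B = (⟨E²⟩ − ⟨E⟩²)/(kT)² = (4003 − 267.6)/7482 = 0.50.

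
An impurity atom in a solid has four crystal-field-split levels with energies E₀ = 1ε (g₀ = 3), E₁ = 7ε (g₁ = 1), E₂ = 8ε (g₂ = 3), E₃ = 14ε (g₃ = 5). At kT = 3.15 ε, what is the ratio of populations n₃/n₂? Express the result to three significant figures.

0.248

n₃/n₂ = (g₃/g₂) exp[−(E₃−E₂)/kT] = (5/3) × exp(−(6ε)/(3.15ε)) = (5/3) × exp(-1.9048) = 0.248.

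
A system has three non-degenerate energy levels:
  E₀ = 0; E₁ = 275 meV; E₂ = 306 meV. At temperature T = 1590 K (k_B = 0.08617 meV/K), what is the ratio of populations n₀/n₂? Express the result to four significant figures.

k_BT = 0.08617 × 1590 K = 137.010 meV.
n₀/n₂ = exp[−(E₀−E₂)/kT] = exp(−(-306 meV)/(137.010 meV)) = exp(2.23341) = 9.332.

9.332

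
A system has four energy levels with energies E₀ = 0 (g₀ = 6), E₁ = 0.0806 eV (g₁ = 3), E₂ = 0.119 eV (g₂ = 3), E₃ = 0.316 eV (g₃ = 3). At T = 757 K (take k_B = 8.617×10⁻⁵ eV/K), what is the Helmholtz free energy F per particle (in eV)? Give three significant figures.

k_BT = 8.617×10⁻⁵ × 757 K = 0.065231 eV.
Eᵢ/kT = 0, 1.2356, 1.8243, 4.8443.
Z = Σ gᵢe^(−Eᵢ/kT) = 6·e^(−0) + 3·e^(−1.2356) + 3·e^(−1.8243) + 3·e^(−4.8443) = 6.0000 + 0.87198 + 0.48399 + 0.023619 = 7.3796.
F = −kT ln Z = −0.065231 × ln(7.3796) = −0.065231 × 1.9987 = -0.130 eV.

-0.130 eV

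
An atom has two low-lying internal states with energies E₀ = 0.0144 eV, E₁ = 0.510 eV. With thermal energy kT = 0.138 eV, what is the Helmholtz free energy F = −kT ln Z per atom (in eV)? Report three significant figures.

Eᵢ/kT = 0.10435, 3.6957.
Z = Σ e^(−Eᵢ/kT) = e^(−0.10435) + e^(−3.6957) = 0.90091 + 0.024830 = 0.92574.
F = −kT ln Z = −0.138 × ln(0.92574) = −0.138 × -0.077162 = 0.0106 eV.

0.0106 eV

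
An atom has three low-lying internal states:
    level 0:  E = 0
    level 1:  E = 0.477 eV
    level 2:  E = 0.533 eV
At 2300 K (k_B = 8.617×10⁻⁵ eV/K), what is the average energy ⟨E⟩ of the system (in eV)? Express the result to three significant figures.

0.0684 eV

k_BT = 8.617×10⁻⁵ × 2300 K = 0.19819 eV.
Eᵢ/kT = 0, 2.4068, 2.6893.
Z = Σ e^(−Eᵢ/kT) = e^(−0) + e^(−2.4068) + e^(−2.6893) = 1.0000 + 0.090103 + 0.067928 = 1.1580.
⟨E⟩ = Σ Eᵢ e^(−Eᵢ/kT) / Z = (0·1.0000 + 0.477·0.090103 + 0.533·0.067928) / 1.1580 = 0.0684 eV.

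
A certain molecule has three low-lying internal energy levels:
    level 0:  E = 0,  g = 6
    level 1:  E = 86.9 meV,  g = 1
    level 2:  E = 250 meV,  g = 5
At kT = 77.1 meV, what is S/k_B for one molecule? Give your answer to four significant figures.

2.028

Eᵢ/kT = 0, 1.12711, 3.24254.
Z = Σ gᵢe^(−Eᵢ/kT) = 6·e^(−0) + 1·e^(−1.12711) + 5·e^(−3.24254) = 6.00000 + 0.323968 + 0.195323 = 6.51929.
⟨E⟩ = Σ EᵢPᵢ = 11.8086 meV.
S/k_B = ln Z + ⟨E⟩/kT = ln(6.51929) + 11.8086/77.1 = 1.87477 + 0.153160 = 2.028.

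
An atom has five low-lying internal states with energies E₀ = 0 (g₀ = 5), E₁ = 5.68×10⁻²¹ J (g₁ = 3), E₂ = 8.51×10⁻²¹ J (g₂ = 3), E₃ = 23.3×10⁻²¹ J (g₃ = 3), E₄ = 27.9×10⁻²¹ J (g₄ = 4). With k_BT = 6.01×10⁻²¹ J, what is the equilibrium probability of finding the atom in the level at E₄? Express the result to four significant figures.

0.005510

Eᵢ/kT = 0, 0.945092, 1.41597, 3.87687, 4.64226.
Z = Σ gᵢe^(−Eᵢ/kT) = 5·e^(−0) + 3·e^(−0.945092) + 3·e^(−1.41597) + 3·e^(−3.87687) + 4·e^(−4.64226) = 5.00000 + 1.16593 + 0.728070 + 0.0621467 + 0.0385436 = 6.99469.
P₄ = g₄ e^(−E₄/kT) / Z = 0.0385436/6.99469 = 0.005510.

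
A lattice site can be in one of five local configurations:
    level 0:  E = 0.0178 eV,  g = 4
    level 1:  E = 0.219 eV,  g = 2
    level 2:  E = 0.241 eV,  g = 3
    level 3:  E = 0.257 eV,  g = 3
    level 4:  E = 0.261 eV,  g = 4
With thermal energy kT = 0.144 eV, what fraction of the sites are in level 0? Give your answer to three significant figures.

0.621

Eᵢ/kT = 0.12361, 1.5208, 1.6736, 1.7847, 1.8125.
Z = Σ gᵢe^(−Eᵢ/kT) = 4·e^(−0.12361) + 2·e^(−1.5208) + 3·e^(−1.6736) + 3·e^(−1.7847) + 4·e^(−1.8125) = 3.5349 + 0.43707 + 0.56271 + 0.50354 + 0.65298 = 5.6912.
P₀ = g₀ e^(−E₀/kT) / Z = 3.5349/5.6912 = 0.621.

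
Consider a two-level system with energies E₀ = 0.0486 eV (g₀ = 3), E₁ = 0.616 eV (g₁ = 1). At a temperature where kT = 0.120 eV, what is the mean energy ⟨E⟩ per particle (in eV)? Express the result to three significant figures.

Eᵢ/kT = 0.40500, 5.1333.
Z = Σ gᵢe^(−Eᵢ/kT) = 3·e^(−0.40500) + 1·e^(−5.1333) = 2.0009 + 0.0058971 = 2.0068.
⟨E⟩ = Σ Eᵢ gᵢe^(−Eᵢ/kT) / Z = (0.0486·2.0009 + 0.616·0.0058971) / 2.0068 = 0.0503 eV.

0.0503 eV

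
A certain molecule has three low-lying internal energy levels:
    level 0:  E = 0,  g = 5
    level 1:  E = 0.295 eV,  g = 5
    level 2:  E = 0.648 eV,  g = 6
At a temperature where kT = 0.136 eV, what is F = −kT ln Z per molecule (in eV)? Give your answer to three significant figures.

Eᵢ/kT = 0, 2.1691, 4.7647.
Z = Σ gᵢe^(−Eᵢ/kT) = 5·e^(−0) + 5·e^(−2.1691) + 6·e^(−4.7647) = 5.0000 + 0.57140 + 0.051153 = 5.6226.
F = −kT ln Z = −0.136 × ln(5.6226) = −0.136 × 1.7268 = -0.235 eV.

-0.235 eV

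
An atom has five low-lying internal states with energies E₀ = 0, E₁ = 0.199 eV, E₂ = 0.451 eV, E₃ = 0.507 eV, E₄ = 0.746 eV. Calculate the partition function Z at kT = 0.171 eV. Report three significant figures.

Z = 1.45

Eᵢ/kT = 0, 1.1637, 2.6374, 2.9649, 4.3626.
Z = Σ e^(−Eᵢ/kT) = e^(−0) + e^(−1.1637) + e^(−2.6374) + e^(−2.9649) + e^(−4.3626) = 1.0000 + 0.31233 + 0.071547 + 0.051566 + 0.012745 = 1.4482.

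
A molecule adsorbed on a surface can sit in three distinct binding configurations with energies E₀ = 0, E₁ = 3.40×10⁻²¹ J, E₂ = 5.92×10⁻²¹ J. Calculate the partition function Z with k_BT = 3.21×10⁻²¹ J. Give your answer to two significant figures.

Z = 1.5

Eᵢ/kT = 0, 1.059, 1.844.
Z = Σ e^(−Eᵢ/kT) = e^(−0) + e^(−1.059) + e^(−1.844) = 1.000 + 0.3468 + 0.1582 = 1.505.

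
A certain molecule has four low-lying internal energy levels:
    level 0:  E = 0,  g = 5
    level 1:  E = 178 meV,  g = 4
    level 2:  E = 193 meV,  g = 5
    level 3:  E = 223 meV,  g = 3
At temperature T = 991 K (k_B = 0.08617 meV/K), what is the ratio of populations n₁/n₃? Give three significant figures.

k_BT = 0.08617 × 991 K = 85.394 meV.
n₁/n₃ = (g₁/g₃) exp[−(E₁−E₃)/kT] = (4/3) × exp(−(-45 meV)/(85.394 meV)) = (4/3) × exp(0.52697) = 2.26.

2.26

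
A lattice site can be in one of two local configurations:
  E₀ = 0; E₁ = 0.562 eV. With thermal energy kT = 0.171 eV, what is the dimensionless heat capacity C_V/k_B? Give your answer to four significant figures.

0.3752

Eᵢ/kT = 0, 3.28655.
Z = Σ e^(−Eᵢ/kT) = e^(−0) + e^(−3.28655) = 1.00000 + 0.0373826 = 1.03738.
⟨E⟩ = 0.0202520 eV, ⟨E²⟩ = 0.0113816 eV².
C_V/k_B = (⟨E²⟩ − ⟨E⟩²)/(kT)² = (0.0113816 − 0.000410144)/0.0292410 = 0.3752.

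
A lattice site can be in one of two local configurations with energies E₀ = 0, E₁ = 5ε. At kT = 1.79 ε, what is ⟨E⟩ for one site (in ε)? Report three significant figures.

0.288 ε

Eᵢ/kT = 0, 2.7933.
Z = Σ e^(−Eᵢ/kT) = e^(−0) + e^(−2.7933) = 1.0000 + 0.061219 = 1.0612.
⟨E⟩ = Σ Eᵢ e^(−Eᵢ/kT) / Z = (0·1.0000 + 5·0.061219) / 1.0612 = 0.288 ε.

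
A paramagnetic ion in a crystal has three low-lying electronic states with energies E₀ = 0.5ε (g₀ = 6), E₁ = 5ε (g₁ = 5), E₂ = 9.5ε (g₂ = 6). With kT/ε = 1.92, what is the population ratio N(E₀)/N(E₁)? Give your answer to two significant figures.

n₀/n₁ = (g₀/g₁) exp[−(E₀−E₁)/kT] = (6/5) × exp(−(-4.5ε)/(1.92ε)) = (6/5) × exp(2.344) = 13.

13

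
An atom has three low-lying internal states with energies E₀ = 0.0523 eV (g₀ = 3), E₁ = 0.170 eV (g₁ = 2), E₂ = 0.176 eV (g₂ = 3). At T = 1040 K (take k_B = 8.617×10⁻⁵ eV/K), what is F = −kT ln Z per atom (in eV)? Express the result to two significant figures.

k_BT = 8.617×10⁻⁵ × 1040 K = 0.08962 eV.
Eᵢ/kT = 0.5836, 1.897, 1.964.
Z = Σ gᵢe^(−Eᵢ/kT) = 3·e^(−0.5836) + 2·e^(−1.897) + 3·e^(−1.964) = 1.674 + 0.3000 + 0.4209 = 2.395.
F = −kT ln Z = −0.08962 × ln(2.395) = −0.08962 × 0.8734 = -0.078 eV.

-0.078 eV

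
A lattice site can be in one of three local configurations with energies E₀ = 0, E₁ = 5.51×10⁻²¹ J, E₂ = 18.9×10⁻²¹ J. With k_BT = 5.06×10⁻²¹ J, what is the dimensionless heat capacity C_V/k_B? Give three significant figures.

0.426

Eᵢ/kT = 0, 1.0889, 3.7352.
Z = Σ e^(−Eᵢ/kT) = e^(−0) + e^(−1.0889) + e^(−3.7352) = 1.0000 + 0.33659 + 0.023868 = 1.3605.
⟨E⟩ = 1.6948, ⟨E²⟩ = 13.778.
C_V/k_B = (⟨E²⟩ − ⟨E⟩²)/(kT)² = (13.778 − 2.8723)/25.604 = 0.426.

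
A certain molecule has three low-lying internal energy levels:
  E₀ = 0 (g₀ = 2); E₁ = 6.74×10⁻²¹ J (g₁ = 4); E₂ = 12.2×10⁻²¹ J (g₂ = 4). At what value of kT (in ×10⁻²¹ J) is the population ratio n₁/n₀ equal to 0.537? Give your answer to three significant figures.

5.13 ×10⁻²¹ J

n₁/n₀ = (g₁/g₀) exp[−(E₁−E₀)/kT] = 0.537.
⇒ (E₁−E₀)/kT = ln((4/2)/0.537) = ln(3.7244) = 1.3149.
kT = 6.74 ×10⁻²¹ J / 1.3149 = 5.13 ×10⁻²¹ J.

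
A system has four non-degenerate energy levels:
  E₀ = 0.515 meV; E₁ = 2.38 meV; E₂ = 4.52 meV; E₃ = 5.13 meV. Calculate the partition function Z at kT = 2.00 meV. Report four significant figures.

Eᵢ/kT = 0.257500, 1.19000, 2.26000, 2.56500.
Z = Σ e^(−Eᵢ/kT) = e^(−0.257500) + e^(−1.19000) + e^(−2.26000) + e^(−2.56500) = 0.772982 + 0.304221 + 0.104350 + 0.0769192 = 1.25847.

Z = 1.258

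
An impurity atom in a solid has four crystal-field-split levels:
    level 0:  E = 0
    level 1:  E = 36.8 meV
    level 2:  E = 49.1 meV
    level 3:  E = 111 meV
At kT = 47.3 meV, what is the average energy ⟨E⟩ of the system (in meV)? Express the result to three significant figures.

23.5 meV

Eᵢ/kT = 0, 0.77801, 1.0381, 2.3467.
Z = Σ e^(−Eᵢ/kT) = e^(−0) + e^(−0.77801) + e^(−1.0381) + e^(−2.3467) = 1.0000 + 0.45932 + 0.35413 + 0.095684 = 1.9091.
⟨E⟩ = Σ Eᵢ e^(−Eᵢ/kT) / Z = (0·1.0000 + 36.8·0.45932 + 49.1·0.35413 + 111·0.095684) / 1.9091 = 23.5 meV.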